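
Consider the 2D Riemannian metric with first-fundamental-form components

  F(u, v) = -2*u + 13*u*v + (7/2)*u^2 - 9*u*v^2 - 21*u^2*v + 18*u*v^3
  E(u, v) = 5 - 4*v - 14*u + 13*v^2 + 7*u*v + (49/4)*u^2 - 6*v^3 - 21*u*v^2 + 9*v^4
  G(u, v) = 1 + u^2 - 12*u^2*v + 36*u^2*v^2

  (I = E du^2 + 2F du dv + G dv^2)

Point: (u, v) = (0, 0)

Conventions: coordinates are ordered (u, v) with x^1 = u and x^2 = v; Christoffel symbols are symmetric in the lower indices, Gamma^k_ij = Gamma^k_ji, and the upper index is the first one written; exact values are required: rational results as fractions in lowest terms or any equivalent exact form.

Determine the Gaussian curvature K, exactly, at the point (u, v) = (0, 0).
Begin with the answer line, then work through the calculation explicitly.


Answer: K = -1/25

E = 5, F = 0, G = 1, EG - F^2 = 5 at the point
E_u = -14, E_v = -4, F_u = -2, F_v = 0, G_u = 0, G_v = 0
E_vv = 26, F_uv = 13, G_uu = 2
The intrinsic route: Brioschi's K = (det M1 - det M2)/(EG - F^2)^2.
M1 = [[-E_vv/2 + F_uv - G_uu/2, E_u/2, F_u - E_v/2], [F_v - G_u/2, E, F], [G_v/2, F, G]] = [[-1, -7, 0], [0, 5, 0], [0, 0, 1]]; det M1 = -5
M2 = [[0, E_v/2, G_u/2], [E_v/2, E, F], [G_u/2, F, G]] = [[0, -2, 0], [-2, 5, 0], [0, 0, 1]]; det M2 = -4
det M1 - det M2 = -1; K = -1 / (5)^2 = -1/25


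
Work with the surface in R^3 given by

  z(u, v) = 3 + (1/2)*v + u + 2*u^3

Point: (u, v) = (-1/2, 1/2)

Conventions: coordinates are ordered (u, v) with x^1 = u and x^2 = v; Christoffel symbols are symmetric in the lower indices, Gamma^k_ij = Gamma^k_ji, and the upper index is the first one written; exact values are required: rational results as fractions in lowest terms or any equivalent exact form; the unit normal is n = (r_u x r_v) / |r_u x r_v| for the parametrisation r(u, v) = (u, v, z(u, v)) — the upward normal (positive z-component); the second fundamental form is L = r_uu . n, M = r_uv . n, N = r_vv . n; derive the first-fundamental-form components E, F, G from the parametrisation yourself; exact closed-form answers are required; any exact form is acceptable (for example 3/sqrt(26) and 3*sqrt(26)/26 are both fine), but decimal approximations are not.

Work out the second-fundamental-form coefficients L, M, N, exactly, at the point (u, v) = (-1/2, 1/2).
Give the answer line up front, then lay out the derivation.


Answer: L = -2*sqrt(30)/5, M = 0, N = 0

z_u = 5/2, z_v = 1/2, z_uu = -6, z_uv = 0, z_vv = 0
E = 29/4, F = 5/4, G = 5/4; answer radicand W^2 = 15/2
unnormalised second-form numerators: l = -6, m = 0, n = 0; L = l/sqrt(15/2), and similarly M = m/sqrt(W^2), N = n/sqrt(W^2)


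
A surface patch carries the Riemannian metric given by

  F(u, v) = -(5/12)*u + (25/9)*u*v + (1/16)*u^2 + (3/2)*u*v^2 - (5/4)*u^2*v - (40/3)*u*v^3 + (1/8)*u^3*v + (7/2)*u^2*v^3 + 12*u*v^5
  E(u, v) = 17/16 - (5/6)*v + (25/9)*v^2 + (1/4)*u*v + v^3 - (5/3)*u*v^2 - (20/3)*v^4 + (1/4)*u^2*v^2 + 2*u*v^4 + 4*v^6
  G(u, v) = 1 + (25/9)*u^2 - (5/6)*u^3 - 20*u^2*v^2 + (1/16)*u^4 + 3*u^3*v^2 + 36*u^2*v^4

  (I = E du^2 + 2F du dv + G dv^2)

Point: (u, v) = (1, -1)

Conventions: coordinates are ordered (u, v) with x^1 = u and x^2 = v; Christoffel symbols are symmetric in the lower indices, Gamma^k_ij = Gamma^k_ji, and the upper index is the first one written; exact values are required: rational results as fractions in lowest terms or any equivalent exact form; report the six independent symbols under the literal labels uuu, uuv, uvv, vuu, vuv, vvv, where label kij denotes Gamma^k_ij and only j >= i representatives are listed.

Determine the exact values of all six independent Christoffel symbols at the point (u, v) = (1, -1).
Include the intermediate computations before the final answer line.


E = 193/144, F = -385/144, G = 3169/144 at the point
E_u = 7/12, E_v = -203/36, F_u = -46/9, F_v = 2099/72, G_u = 1595/36, G_v = -110
EG - F^2 = 1609/72;  g^inv = (72/1609) * [[3169/144, 385/144], [385/144, 193/144]]
first-kind symbols [ij,l] = (1/2)(d_i g_jl + d_j g_il - d_l g_ij): [uu,u] = E_u/2 = 7/24, [uu,v] = F_u - E_v/2 = -55/24, [uv,u] = E_v/2 = -203/72, [uv,v] = G_u/2 = 1595/72, [vv,u] = F_v - G_u/2 = 7, [vv,v] = G_v/2 = -55
Gamma^u_ij = (G*[ij,u] - F*[ij,v])/(EG - F^2), Gamma^v_ij = (E*[ij,v] - F*[ij,u])/(EG - F^2)

Answer: Gamma_uuu = 21/1609, Gamma_uuv = -203/1609, Gamma_uvv = 504/1609, Gamma_vuu = -165/1609, Gamma_vuv = 1595/1609, Gamma_vvv = -3960/1609


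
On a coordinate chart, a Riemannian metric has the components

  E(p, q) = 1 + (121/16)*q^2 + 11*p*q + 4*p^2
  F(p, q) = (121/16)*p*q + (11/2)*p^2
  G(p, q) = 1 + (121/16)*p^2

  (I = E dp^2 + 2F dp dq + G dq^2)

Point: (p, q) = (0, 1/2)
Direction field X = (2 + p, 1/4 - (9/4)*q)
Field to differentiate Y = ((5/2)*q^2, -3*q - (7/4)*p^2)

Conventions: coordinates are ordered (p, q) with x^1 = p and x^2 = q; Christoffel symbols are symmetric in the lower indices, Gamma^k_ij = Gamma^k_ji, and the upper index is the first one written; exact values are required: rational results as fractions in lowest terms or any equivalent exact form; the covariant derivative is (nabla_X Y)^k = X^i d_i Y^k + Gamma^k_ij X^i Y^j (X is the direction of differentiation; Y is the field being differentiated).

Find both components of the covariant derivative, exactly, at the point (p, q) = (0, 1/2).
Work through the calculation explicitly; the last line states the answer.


E = 185/64, F = 0, G = 1 at the point
E_p = 11/2, E_q = 121/16, F_p = 121/32, F_q = 0, G_p = 0, G_q = 0
EG - F^2 = 185/64;  g^inv = (64/185) * [[1, 0], [0, 185/64]]
first-kind symbols [ij,l] = (1/2)(d_i g_jl + d_j g_il - d_l g_ij): [pp,p] = E_p/2 = 11/4, [pp,q] = F_p - E_q/2 = 0, [pq,p] = E_q/2 = 121/32, [pq,q] = G_p/2 = 0, [qq,p] = F_q - G_p/2 = 0, [qq,q] = G_q/2 = 0
Gamma^p_ij = (G*[ij,p] - F*[ij,q])/(EG - F^2), Gamma^q_ij = (E*[ij,q] - F*[ij,p])/(EG - F^2)
Gamma_ppp = 176/185, Gamma_ppq = 242/185, Gamma_pqq = 0, Gamma_qpp = 0, Gamma_qpq = 0, Gamma_qqq = 0
X = (2, -7/8), Y = (5/8, -3/2) at the point

Answer: (nabla_X Y)^p = -33377/5920, (nabla_X Y)^q = 21/8


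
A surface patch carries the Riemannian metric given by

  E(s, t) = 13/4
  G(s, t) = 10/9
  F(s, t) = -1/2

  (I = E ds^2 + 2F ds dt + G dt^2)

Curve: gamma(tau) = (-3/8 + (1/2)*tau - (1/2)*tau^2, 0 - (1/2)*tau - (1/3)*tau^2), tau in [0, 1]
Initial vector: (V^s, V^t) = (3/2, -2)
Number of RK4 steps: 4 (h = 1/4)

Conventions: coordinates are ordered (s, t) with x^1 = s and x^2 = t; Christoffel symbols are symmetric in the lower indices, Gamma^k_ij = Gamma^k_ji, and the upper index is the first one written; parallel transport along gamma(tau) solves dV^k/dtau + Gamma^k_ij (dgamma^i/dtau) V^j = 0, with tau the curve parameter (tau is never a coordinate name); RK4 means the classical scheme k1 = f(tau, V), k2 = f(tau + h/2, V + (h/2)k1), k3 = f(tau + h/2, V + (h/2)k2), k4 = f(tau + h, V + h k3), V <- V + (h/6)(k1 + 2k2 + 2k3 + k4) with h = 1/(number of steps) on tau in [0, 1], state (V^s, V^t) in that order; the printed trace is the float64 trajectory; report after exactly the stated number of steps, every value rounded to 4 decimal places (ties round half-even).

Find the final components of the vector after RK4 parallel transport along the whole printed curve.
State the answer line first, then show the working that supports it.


Answer: V^s = 1.5000, V^t = -2.0000

gamma'(tau) = (1/2 - tau, -1/2 - (2/3)*tau); f(tau, V)^k = -Gamma^k_ij(gamma(tau)) gamma'^i(tau) V^j; h = 1/4; intermediate values shown to 6 dp
curve data and Christoffel symbols at the stage parameters:
  tau = 0.000000: gamma = (-0.375000, 0.000000), gamma' = (0.500000, -0.500000); Gamma_sss = 0.000000, Gamma_sst = 0.000000, Gamma_stt = 0.000000, Gamma_tss = 0.000000, Gamma_tst = 0.000000, Gamma_ttt = 0.000000
  tau = 0.125000: gamma = (-0.320312, -0.067708), gamma' = (0.375000, -0.583333); Gamma_sss = 0.000000, Gamma_sst = 0.000000, Gamma_stt = 0.000000, Gamma_tss = 0.000000, Gamma_tst = 0.000000, Gamma_ttt = 0.000000
  tau = 0.250000: gamma = (-0.281250, -0.145833), gamma' = (0.250000, -0.666667); Gamma_sss = 0.000000, Gamma_sst = 0.000000, Gamma_stt = 0.000000, Gamma_tss = 0.000000, Gamma_tst = 0.000000, Gamma_ttt = 0.000000
  tau = 0.375000: gamma = (-0.257812, -0.234375), gamma' = (0.125000, -0.750000); Gamma_sss = 0.000000, Gamma_sst = 0.000000, Gamma_stt = 0.000000, Gamma_tss = 0.000000, Gamma_tst = 0.000000, Gamma_ttt = 0.000000
  tau = 0.500000: gamma = (-0.250000, -0.333333), gamma' = (0.000000, -0.833333); Gamma_sss = 0.000000, Gamma_sst = 0.000000, Gamma_stt = 0.000000, Gamma_tss = 0.000000, Gamma_tst = 0.000000, Gamma_ttt = 0.000000
  tau = 0.625000: gamma = (-0.257812, -0.442708), gamma' = (-0.125000, -0.916667); Gamma_sss = 0.000000, Gamma_sst = 0.000000, Gamma_stt = 0.000000, Gamma_tss = 0.000000, Gamma_tst = 0.000000, Gamma_ttt = 0.000000
  tau = 0.750000: gamma = (-0.281250, -0.562500), gamma' = (-0.250000, -1.000000); Gamma_sss = 0.000000, Gamma_sst = 0.000000, Gamma_stt = 0.000000, Gamma_tss = 0.000000, Gamma_tst = 0.000000, Gamma_ttt = 0.000000
  tau = 0.875000: gamma = (-0.320312, -0.692708), gamma' = (-0.375000, -1.083333); Gamma_sss = 0.000000, Gamma_sst = 0.000000, Gamma_stt = 0.000000, Gamma_tss = 0.000000, Gamma_tst = 0.000000, Gamma_ttt = 0.000000
  tau = 1.000000: gamma = (-0.375000, -0.833333), gamma' = (-0.500000, -1.166667); Gamma_sss = 0.000000, Gamma_sst = 0.000000, Gamma_stt = 0.000000, Gamma_tss = 0.000000, Gamma_tst = 0.000000, Gamma_ttt = 0.000000
step 0: V^s = 1.5000, V^t = -2.0000
step 1: k1 = (0.000000, 0.000000), k2 = (0.000000, 0.000000), k3 = (0.000000, 0.000000), k4 = (0.000000, 0.000000); V <- V + (h/6)(k1 + 2k2 + 2k3 + k4): V^s = 1.5000, V^t = -2.0000
step 2: k1 = (0.000000, 0.000000), k2 = (0.000000, 0.000000), k3 = (0.000000, 0.000000), k4 = (0.000000, 0.000000); V <- V + (h/6)(k1 + 2k2 + 2k3 + k4): V^s = 1.5000, V^t = -2.0000
step 3: k1 = (0.000000, 0.000000), k2 = (0.000000, 0.000000), k3 = (0.000000, 0.000000), k4 = (0.000000, 0.000000); V <- V + (h/6)(k1 + 2k2 + 2k3 + k4): V^s = 1.5000, V^t = -2.0000
step 4: k1 = (0.000000, 0.000000), k2 = (0.000000, 0.000000), k3 = (0.000000, 0.000000), k4 = (0.000000, 0.000000); V <- V + (h/6)(k1 + 2k2 + 2k3 + k4): V^s = 1.5000, V^t = -2.0000


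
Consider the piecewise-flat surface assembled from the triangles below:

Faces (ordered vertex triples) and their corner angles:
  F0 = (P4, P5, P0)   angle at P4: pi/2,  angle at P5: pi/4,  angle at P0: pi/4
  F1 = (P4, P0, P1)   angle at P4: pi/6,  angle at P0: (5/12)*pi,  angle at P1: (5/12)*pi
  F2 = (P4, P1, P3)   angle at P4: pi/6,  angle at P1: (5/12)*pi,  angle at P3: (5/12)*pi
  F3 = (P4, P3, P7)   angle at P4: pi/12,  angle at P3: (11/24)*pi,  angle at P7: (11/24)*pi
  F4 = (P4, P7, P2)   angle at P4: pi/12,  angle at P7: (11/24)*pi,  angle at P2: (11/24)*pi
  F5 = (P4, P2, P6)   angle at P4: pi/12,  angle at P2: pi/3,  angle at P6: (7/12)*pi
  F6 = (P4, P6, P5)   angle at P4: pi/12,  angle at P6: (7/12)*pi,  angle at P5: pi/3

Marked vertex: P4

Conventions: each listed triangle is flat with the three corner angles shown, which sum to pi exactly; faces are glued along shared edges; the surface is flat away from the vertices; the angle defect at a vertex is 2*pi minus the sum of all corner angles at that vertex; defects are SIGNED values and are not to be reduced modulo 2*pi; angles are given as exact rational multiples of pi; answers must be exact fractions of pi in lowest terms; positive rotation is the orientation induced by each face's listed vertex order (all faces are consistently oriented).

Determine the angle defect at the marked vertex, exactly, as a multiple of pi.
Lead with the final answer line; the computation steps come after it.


Answer: defect(P4) = (5/6)*pi

Sum of corner angles at P4: (7/6)*pi
defect = 2*pi - (7/6)*pi


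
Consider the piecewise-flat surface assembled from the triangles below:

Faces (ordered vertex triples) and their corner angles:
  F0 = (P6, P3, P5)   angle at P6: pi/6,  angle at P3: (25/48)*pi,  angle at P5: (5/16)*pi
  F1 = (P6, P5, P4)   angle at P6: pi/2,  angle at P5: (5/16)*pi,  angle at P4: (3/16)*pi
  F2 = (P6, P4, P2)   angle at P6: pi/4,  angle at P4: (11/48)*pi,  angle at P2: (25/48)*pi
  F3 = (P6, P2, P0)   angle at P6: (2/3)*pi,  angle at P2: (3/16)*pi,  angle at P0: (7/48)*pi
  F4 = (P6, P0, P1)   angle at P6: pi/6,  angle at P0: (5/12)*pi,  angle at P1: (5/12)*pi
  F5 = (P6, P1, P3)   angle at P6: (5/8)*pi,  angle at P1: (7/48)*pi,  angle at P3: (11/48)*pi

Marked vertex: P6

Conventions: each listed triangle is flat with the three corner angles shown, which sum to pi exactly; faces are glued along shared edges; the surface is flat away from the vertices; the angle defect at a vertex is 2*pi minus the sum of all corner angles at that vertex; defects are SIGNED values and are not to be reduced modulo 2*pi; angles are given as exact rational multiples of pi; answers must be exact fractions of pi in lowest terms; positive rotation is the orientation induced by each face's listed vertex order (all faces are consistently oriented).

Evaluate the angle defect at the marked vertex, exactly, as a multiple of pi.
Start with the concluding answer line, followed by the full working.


Answer: defect(P6) = (-3/8)*pi

Sum of corner angles at P6: (19/8)*pi
defect = 2*pi - (19/8)*pi


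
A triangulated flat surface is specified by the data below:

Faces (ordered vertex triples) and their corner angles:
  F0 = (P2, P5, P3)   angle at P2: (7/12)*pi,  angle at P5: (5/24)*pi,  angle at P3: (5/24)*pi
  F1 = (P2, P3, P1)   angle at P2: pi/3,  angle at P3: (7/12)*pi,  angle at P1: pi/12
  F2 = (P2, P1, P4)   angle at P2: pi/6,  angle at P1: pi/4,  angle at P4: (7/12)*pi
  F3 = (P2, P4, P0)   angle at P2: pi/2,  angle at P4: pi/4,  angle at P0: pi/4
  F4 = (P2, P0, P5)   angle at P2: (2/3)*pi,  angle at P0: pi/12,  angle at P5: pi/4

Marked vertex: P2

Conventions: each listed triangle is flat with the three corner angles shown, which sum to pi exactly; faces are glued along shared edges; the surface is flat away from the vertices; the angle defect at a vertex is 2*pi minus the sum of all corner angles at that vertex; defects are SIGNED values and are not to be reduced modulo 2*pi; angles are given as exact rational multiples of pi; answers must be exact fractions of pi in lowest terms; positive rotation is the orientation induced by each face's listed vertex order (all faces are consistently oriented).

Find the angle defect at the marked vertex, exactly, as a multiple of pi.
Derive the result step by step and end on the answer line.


Sum of corner angles at P2: (9/4)*pi
defect = 2*pi - (9/4)*pi

Answer: defect(P2) = -pi/4


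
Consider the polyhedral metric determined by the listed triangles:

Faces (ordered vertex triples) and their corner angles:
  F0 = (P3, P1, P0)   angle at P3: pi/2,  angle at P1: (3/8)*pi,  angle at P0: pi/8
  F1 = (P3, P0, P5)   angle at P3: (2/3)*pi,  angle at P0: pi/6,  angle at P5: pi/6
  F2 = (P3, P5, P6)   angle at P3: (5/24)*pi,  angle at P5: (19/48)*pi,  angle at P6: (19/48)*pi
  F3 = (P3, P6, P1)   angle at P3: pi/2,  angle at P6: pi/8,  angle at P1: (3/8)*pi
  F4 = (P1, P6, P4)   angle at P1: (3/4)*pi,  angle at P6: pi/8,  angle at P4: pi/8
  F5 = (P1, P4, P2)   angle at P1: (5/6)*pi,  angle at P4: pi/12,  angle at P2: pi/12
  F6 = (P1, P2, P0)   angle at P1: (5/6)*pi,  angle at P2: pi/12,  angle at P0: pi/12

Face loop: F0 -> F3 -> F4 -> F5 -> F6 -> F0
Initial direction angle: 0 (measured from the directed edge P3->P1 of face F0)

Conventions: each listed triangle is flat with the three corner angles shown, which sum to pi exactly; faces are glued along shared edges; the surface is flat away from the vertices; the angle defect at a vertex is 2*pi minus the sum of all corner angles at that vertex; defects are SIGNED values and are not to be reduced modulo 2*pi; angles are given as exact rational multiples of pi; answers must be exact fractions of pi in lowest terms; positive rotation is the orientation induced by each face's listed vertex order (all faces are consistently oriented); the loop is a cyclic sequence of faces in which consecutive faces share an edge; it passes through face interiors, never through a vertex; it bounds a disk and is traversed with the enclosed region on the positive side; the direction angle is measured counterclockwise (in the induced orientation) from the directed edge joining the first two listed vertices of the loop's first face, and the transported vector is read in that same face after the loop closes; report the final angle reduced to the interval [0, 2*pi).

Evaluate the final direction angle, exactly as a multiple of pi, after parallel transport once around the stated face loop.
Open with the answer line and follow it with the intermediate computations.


Answer: final direction angle = (5/6)*pi

enclosed vertex P1: corner angles sum to (19/6)*pi, defect = 2*pi - (19/6)*pi = (-7/6)*pi
holonomy = initial angle + sum of enclosed defects (mod 2*pi), positive in the induced orientation
final angle = 0 - (7/6)*pi = (5/6)*pi (mod 2*pi)


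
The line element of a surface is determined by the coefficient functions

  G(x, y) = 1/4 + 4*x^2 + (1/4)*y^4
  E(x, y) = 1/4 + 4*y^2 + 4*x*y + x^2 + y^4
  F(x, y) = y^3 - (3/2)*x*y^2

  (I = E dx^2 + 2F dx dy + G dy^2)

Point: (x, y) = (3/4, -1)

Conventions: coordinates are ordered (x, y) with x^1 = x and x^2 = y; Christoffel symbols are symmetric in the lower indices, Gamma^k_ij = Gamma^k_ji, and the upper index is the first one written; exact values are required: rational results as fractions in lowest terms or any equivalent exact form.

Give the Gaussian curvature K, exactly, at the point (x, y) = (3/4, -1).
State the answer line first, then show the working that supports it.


Answer: K = -15872/10609

E = 45/16, F = -17/8, G = 11/4, EG - F^2 = 103/32 at the point
E_x = -5/2, E_y = -9, F_x = -3/2, F_y = 21/4, G_x = 6, G_y = -1
E_yy = 20, F_xy = 3, G_xx = 8
Using the Brioschi determinant formula for K from the metric derivatives:
M1 = [[-E_yy/2 + F_xy - G_xx/2, E_x/2, F_x - E_y/2], [F_y - G_x/2, E, F], [G_y/2, F, G]] = [[-11, -5/4, 3], [9/4, 45/16, -17/8], [-1/2, -17/8, 11/4]]; det M1 = -313/8
M2 = [[0, E_y/2, G_x/2], [E_y/2, E, F], [G_x/2, F, G]] = [[0, -9/2, 3], [-9/2, 45/16, -17/8], [3, -17/8, 11/4]]; det M2 = -189/8
det M1 - det M2 = -31/2; K = -31/2 / (103/32)^2 = -15872/10609


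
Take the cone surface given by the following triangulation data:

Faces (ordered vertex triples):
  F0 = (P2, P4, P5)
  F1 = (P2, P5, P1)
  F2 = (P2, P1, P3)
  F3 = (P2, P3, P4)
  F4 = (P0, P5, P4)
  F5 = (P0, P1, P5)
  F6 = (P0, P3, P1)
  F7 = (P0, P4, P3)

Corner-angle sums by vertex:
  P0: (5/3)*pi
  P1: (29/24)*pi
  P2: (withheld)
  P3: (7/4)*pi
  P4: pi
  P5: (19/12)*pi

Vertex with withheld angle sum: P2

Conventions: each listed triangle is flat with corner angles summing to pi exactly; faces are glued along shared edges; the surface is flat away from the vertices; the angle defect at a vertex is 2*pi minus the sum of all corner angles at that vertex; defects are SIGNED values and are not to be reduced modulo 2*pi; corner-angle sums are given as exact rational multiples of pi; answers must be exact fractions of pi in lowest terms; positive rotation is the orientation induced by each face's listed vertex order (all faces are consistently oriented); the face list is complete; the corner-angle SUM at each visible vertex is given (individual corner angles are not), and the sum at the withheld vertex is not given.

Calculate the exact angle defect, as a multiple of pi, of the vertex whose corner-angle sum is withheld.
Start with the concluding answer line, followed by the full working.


Answer: defect(P2) = (29/24)*pi

V = 6, E = 12, F = 8; chi = V - E + F = 2
Gauss-Bonnet: total defect = 2*pi*chi = 4*pi; visible defects sum to (67/24)*pi


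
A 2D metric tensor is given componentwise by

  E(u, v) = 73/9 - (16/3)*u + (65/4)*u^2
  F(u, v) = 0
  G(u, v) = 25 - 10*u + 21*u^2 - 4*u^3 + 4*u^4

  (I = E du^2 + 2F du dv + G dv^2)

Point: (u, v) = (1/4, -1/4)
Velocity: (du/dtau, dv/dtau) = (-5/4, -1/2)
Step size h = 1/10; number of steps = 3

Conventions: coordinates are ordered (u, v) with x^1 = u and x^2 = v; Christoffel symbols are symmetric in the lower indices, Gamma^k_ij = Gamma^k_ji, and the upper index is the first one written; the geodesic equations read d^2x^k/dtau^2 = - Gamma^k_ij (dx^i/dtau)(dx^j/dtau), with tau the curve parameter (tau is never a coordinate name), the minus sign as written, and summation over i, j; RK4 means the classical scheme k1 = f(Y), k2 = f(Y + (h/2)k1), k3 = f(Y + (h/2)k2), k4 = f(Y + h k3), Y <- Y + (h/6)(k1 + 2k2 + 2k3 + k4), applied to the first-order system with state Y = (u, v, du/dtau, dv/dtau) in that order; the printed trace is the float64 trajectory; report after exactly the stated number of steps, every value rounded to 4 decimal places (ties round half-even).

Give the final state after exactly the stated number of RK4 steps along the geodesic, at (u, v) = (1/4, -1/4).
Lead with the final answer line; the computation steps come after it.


Answer: u = -0.1229, v = -0.3945, du/dtau = -1.1918, dv/dtau = -0.4475

f(Y) = (du/dtau, dv/dtau, -Gamma^u_ij Y'^i Y'^j, -Gamma^v_ij Y'^i Y'^j) with the Gammas evaluated at the stage position; h = 0.100000; intermediate values shown to 6 dp
step 0: u = 0.2500, v = -0.2500, du/dtau = -1.2500, dv/dtau = -0.5000
step 1:
  k1: at (u, v) = (0.250000, -0.250000), (du/dtau, dv/dtau) = (-1.250000, -0.500000); Gamma_uuu = 0.179104, Gamma_uuv = 0.000000, Gamma_uvv = 0.000000, Gamma_vuu = 0.000000, Gamma_vuv = 0.000000, Gamma_vvv = 0.000000; k1 = (-1.250000, -0.500000, -0.279851, 0.000000)
  k2: at (u, v) = (0.187500, -0.275000), (du/dtau, dv/dtau) = (-1.263993, -0.500000); Gamma_uuu = 0.049491, Gamma_uuv = 0.000000, Gamma_uvv = 0.158896, Gamma_vuu = 0.000000, Gamma_vuv = -0.051200, Gamma_vvv = 0.000000; k2 = (-1.263993, -0.500000, -0.118794, 0.064716)
  k3: at (u, v) = (0.186800, -0.275000), (du/dtau, dv/dtau) = (-1.255940, -0.496764); Gamma_uuu = 0.048014, Gamma_uuv = 0.000000, Gamma_uvv = 0.160691, Gamma_vuu = 0.000000, Gamma_vuv = -0.051771, Gamma_vvv = 0.000000; k3 = (-1.255940, -0.496764, -0.115391, 0.064601)
  k4: at (u, v) = (0.124406, -0.299676), (du/dtau, dv/dtau) = (-1.261539, -0.493540); Gamma_uuu = -0.083785, Gamma_uuv = 0.000000, Gamma_uvv = 0.320158, Gamma_vuu = 0.000000, Gamma_vuv = -0.102389, Gamma_vvv = 0.000000; k4 = (-1.261539, -0.493540, 0.055357, 0.127499)
  Y <- Y + (h/6)(k1 + 2k2 + 2k3 + k4): u = 0.1241, v = -0.2998, du/dtau = -1.2615, dv/dtau = -0.4936
step 2:
  k1: at (u, v) = (0.124143, -0.299784), (du/dtau, dv/dtau) = (-1.261548, -0.493564); Gamma_uuu = -0.084336, Gamma_uuv = 0.000000, Gamma_uvv = 0.320822, Gamma_vuu = 0.000000, Gamma_vuv = -0.102600, Gamma_vvv = 0.000000; k1 = (-1.261548, -0.493564, 0.056066, 0.127769)
  k2: at (u, v) = (0.061066, -0.324463), (du/dtau, dv/dtau) = (-1.258744, -0.487176); Gamma_uuu = -0.213401, Gamma_uuv = 0.000000, Gamma_uvv = 0.476441, Gamma_vuu = 0.000000, Gamma_vuv = -0.152785, Gamma_vvv = 0.000000; k2 = (-1.258744, -0.487176, 0.225041, 0.187385)
  k3: at (u, v) = (0.061206, -0.324143), (du/dtau, dv/dtau) = (-1.250296, -0.484195); Gamma_uuu = -0.213123, Gamma_uuv = 0.000000, Gamma_uvv = 0.476106, Gamma_vuu = 0.000000, Gamma_vuv = -0.152675, Gamma_vvv = 0.000000; k3 = (-1.250296, -0.484195, 0.221542, 0.184855)
  k4: at (u, v) = (-0.000886, -0.348204), (du/dtau, dv/dtau) = (-1.239394, -0.475079); Gamma_uuu = -0.330350, Gamma_uuv = 0.000000, Gamma_uvv = 0.618372, Gamma_vuu = 0.000000, Gamma_vuv = -0.200673, Gamma_vvv = 0.000000; k4 = (-1.239394, -0.475079, 0.367882, 0.236317)
  Y <- Y + (h/6)(k1 + 2k2 + 2k3 + k4): u = -0.0012, v = -0.3483, du/dtau = -1.2396, dv/dtau = -0.4751
step 3:
  k1: at (u, v) = (-0.001174, -0.348308), (du/dtau, dv/dtau) = (-1.239596, -0.475088); Gamma_uuu = -0.330862, Gamma_uuv = 0.000000, Gamma_uvv = 0.618999, Gamma_vuu = 0.000000, Gamma_vuv = -0.200892, Gamma_vvv = 0.000000; k1 = (-1.239596, -0.475088, 0.368689, 0.236617)
  k2: at (u, v) = (-0.063154, -0.372062), (du/dtau, dv/dtau) = (-1.221161, -0.463257); Gamma_uuu = -0.433810, Gamma_uuv = 0.000000, Gamma_uvv = 0.746196, Gamma_vuu = 0.000000, Gamma_vuv = -0.247009, Gamma_vvv = 0.000000; k2 = (-1.221161, -0.463257, 0.486774, 0.279472)
  k3: at (u, v) = (-0.062232, -0.371470), (du/dtau, dv/dtau) = (-1.215257, -0.461115); Gamma_uuu = -0.432396, Gamma_uuv = 0.000000, Gamma_uvv = 0.744424, Gamma_vuu = 0.000000, Gamma_vuv = -0.246338, Gamma_vvv = 0.000000; k3 = (-1.215257, -0.461115, 0.480299, 0.276082)
  k4: at (u, v) = (-0.122699, -0.394419), (du/dtau, dv/dtau) = (-1.191566, -0.447480); Gamma_uuu = -0.517253, Gamma_uuv = 0.000000, Gamma_uvv = 0.852571, Gamma_vuu = 0.000000, Gamma_vuv = -0.289317, Gamma_vvv = 0.000000; k4 = (-1.191566, -0.447480, 0.563694, 0.308529)
  Y <- Y + (h/6)(k1 + 2k2 + 2k3 + k4): u = -0.1229, v = -0.3945, du/dtau = -1.1918, dv/dtau = -0.4475


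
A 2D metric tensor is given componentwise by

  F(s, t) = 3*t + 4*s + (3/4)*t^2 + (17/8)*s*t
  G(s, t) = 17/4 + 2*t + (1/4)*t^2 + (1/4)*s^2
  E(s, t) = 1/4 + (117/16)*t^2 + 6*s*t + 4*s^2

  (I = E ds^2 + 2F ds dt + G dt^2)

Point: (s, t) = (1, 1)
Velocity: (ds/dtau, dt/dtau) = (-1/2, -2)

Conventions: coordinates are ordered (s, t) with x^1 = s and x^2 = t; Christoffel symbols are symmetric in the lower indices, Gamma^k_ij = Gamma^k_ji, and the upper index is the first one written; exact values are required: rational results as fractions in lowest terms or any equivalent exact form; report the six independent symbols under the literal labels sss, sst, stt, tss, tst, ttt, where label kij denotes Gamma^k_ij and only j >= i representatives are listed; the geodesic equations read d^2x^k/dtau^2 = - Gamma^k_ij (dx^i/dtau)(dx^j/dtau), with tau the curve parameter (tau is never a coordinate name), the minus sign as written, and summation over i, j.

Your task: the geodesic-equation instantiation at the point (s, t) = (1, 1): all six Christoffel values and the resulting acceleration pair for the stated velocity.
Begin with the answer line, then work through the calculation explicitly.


Answer: Gamma_sss = 11341/2692, Gamma_sst = 4297/1346, Gamma_stt = 982/673, Gamma_tss = -36523/5384, Gamma_tst = -12473/2692, Gamma_ttt = -1312/673; accelerations (d^2s/dtau^2, d^2t/dtau^2) = (-142941/10768, 404027/21536)

E = 281/16, F = 79/8, G = 27/4 at the point
E_s = 14, E_t = 165/8, F_s = 49/8, F_t = 53/8, G_s = 1/2, G_t = 5/2
EG - F^2 = 673/32;  g^inv = (32/673) * [[27/4, -79/8], [-79/8, 281/16]]
first-kind symbols [ij,l] = (1/2)(d_i g_jl + d_j g_il - d_l g_ij): [ss,s] = E_s/2 = 7, [ss,t] = F_s - E_t/2 = -67/16, [st,s] = E_t/2 = 165/16, [st,t] = G_s/2 = 1/4, [tt,s] = F_t - G_s/2 = 51/8, [tt,t] = G_t/2 = 5/4
Gamma^s_ij = (G*[ij,s] - F*[ij,t])/(EG - F^2), Gamma^t_ij = (E*[ij,t] - F*[ij,s])/(EG - F^2)
Gamma_sss = 11341/2692, Gamma_sst = 4297/1346, Gamma_stt = 982/673, Gamma_tss = -36523/5384, Gamma_tst = -12473/2692, Gamma_ttt = -1312/673
d^2s/dtau^2 = -(Gamma_sss*(-1/2)^2 + 2*Gamma_sst*(-1/2)*(-2) + Gamma_stt*(-2)^2) = -142941/10768
d^2t/dtau^2 = -(Gamma_tss*(-1/2)^2 + 2*Gamma_tst*(-1/2)*(-2) + Gamma_ttt*(-2)^2) = 404027/21536


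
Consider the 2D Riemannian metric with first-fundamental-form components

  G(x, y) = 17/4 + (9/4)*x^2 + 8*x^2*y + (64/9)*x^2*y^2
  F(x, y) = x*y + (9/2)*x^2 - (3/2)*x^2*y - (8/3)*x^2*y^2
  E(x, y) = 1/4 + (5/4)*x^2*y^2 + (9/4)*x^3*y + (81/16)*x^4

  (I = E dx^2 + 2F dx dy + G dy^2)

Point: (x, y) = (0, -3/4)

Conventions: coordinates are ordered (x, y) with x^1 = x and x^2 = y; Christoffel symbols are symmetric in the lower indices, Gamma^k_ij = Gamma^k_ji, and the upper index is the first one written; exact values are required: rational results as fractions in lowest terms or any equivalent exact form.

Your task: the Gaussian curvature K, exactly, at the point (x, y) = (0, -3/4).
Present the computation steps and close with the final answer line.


E = 1/4, F = 0, G = 17/4, EG - F^2 = 17/16 at the point
E_x = 0, E_y = 0, F_x = -3/4, F_y = 0, G_x = 0, G_y = 0
E_yy = 0, F_xy = 1, G_xx = 1/2
Using the Brioschi determinant formula for K from the metric derivatives:
M1 = [[-E_yy/2 + F_xy - G_xx/2, E_x/2, F_x - E_y/2], [F_y - G_x/2, E, F], [G_y/2, F, G]] = [[3/4, 0, -3/4], [0, 1/4, 0], [0, 0, 17/4]]; det M1 = 51/64
M2 = [[0, E_y/2, G_x/2], [E_y/2, E, F], [G_x/2, F, G]] = [[0, 0, 0], [0, 1/4, 0], [0, 0, 17/4]]; det M2 = 0
det M1 - det M2 = 51/64; K = 51/64 / (17/16)^2 = 12/17

Answer: K = 12/17


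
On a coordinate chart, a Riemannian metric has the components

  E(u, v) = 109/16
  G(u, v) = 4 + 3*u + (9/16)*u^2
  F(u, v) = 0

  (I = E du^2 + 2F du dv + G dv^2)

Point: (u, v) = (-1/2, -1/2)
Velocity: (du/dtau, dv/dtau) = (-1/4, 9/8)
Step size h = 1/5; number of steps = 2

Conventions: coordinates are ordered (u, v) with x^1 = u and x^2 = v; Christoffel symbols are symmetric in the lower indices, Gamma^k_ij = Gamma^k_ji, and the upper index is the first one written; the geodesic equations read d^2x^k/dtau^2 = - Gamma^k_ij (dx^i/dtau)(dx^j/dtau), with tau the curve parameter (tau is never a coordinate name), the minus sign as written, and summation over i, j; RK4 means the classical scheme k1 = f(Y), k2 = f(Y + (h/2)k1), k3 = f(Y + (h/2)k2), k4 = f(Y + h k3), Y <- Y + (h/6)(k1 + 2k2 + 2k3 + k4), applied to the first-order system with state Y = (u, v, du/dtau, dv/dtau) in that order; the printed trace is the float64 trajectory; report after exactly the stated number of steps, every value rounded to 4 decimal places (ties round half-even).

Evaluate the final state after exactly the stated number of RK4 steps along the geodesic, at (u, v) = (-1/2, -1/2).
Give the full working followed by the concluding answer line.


f(Y) = (du/dtau, dv/dtau, -Gamma^u_ij Y'^i Y'^j, -Gamma^v_ij Y'^i Y'^j) with the Gammas evaluated at the stage position; h = 0.200000; intermediate values shown to 6 dp
step 0: u = -0.5000, v = -0.5000, du/dtau = -0.2500, dv/dtau = 1.1250
step 1:
  k1: at (u, v) = (-0.500000, -0.500000), (du/dtau, dv/dtau) = (-0.250000, 1.125000); Gamma_uuu = 0.000000, Gamma_uuv = 0.000000, Gamma_uvv = -0.178899, Gamma_vuu = 0.000000, Gamma_vuv = 0.461538, Gamma_vvv = 0.000000; k1 = (-0.250000, 1.125000, 0.226419, 0.259615)
  k2: at (u, v) = (-0.525000, -0.387500), (du/dtau, dv/dtau) = (-0.227358, 1.150962); Gamma_uuu = 0.000000, Gamma_uuv = 0.000000, Gamma_uvv = -0.176835, Gamma_vuu = 0.000000, Gamma_vuv = 0.466926, Gamma_vvv = 0.000000; k2 = (-0.227358, 1.150962, 0.234255, 0.244371)
  k3: at (u, v) = (-0.522736, -0.384904), (du/dtau, dv/dtau) = (-0.226574, 1.149437); Gamma_uuu = 0.000000, Gamma_uuv = 0.000000, Gamma_uvv = -0.177022, Gamma_vuu = 0.000000, Gamma_vuv = 0.466433, Gamma_vvv = 0.000000; k3 = (-0.226574, 1.149437, 0.233882, 0.242949)
  k4: at (u, v) = (-0.545315, -0.270113), (du/dtau, dv/dtau) = (-0.203224, 1.173590); Gamma_uuu = 0.000000, Gamma_uuv = 0.000000, Gamma_uvv = -0.175157, Gamma_vuu = 0.000000, Gamma_vuv = 0.471398, Gamma_vvv = 0.000000; k4 = (-0.203224, 1.173590, 0.241247, 0.224858)
  Y <- Y + (h/6)(k1 + 2k2 + 2k3 + k4): u = -0.5454, v = -0.2700, du/dtau = -0.2032, dv/dtau = 1.1736
step 2:
  k1: at (u, v) = (-0.545370, -0.270020), (du/dtau, dv/dtau) = (-0.203202, 1.173637); Gamma_uuu = 0.000000, Gamma_uuv = 0.000000, Gamma_uvv = -0.175153, Gamma_vuu = 0.000000, Gamma_vuv = 0.471410, Gamma_vvv = 0.000000; k1 = (-0.203202, 1.173637, 0.241260, 0.224849)
  k2: at (u, v) = (-0.565690, -0.152657), (du/dtau, dv/dtau) = (-0.179076, 1.196122); Gamma_uuu = 0.000000, Gamma_uuv = 0.000000, Gamma_uvv = -0.173475, Gamma_vuu = 0.000000, Gamma_vuv = 0.475969, Gamma_vvv = 0.000000; k2 = (-0.179076, 1.196122, 0.248192, 0.203902)
  k3: at (u, v) = (-0.563277, -0.150408), (du/dtau, dv/dtau) = (-0.178383, 1.194027); Gamma_uuu = 0.000000, Gamma_uuv = 0.000000, Gamma_uvv = -0.173674, Gamma_vuu = 0.000000, Gamma_vuv = 0.475423, Gamma_vvv = 0.000000; k3 = (-0.178383, 1.194027, 0.247608, 0.202524)
  k4: at (u, v) = (-0.581046, -0.031215), (du/dtau, dv/dtau) = (-0.153680, 1.214142); Gamma_uuu = 0.000000, Gamma_uuv = 0.000000, Gamma_uvv = -0.172207, Gamma_vuu = 0.000000, Gamma_vuv = 0.479474, Gamma_vvv = 0.000000; k4 = (-0.153680, 1.214142, 0.253858, 0.178930)
  Y <- Y + (h/6)(k1 + 2k2 + 2k3 + k4): u = -0.5811, v = -0.0311, du/dtau = -0.1536, dv/dtau = 1.2142

Answer: u = -0.5811, v = -0.0311, du/dtau = -0.1536, dv/dtau = 1.2142


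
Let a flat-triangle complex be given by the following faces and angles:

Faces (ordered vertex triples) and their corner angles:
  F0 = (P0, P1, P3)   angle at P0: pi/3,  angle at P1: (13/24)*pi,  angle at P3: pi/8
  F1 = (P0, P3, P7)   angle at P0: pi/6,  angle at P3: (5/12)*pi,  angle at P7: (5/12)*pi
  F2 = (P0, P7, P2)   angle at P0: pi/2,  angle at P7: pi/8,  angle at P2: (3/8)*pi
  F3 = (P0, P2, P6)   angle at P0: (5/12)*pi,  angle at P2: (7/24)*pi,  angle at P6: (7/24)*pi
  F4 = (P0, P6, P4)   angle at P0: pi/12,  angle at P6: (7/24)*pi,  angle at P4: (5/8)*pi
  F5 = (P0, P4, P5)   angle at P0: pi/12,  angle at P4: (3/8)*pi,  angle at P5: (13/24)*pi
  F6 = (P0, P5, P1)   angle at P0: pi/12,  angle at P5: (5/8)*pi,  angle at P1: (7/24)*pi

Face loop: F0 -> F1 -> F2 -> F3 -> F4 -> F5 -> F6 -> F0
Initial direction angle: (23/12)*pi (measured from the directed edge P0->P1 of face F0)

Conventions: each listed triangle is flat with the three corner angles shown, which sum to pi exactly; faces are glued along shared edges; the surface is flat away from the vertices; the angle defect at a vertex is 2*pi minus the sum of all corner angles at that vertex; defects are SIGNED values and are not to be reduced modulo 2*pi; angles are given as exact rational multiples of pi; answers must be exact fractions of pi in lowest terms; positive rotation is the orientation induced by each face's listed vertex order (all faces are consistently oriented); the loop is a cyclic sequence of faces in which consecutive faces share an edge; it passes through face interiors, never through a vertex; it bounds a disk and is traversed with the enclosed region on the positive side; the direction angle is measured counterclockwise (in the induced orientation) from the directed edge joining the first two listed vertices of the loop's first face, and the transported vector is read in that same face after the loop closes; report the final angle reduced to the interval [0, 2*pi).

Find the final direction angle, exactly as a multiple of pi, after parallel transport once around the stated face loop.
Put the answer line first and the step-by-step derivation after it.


Answer: final direction angle = pi/4

enclosed vertex P0: corner angles sum to (5/3)*pi, defect = 2*pi - (5/3)*pi = pi/3
by Gauss-Bonnet the loop rotates the vector by the enclosed defect sum (positive orientation, mod 2*pi)
final angle = (23/12)*pi + pi/3 = pi/4 (mod 2*pi)


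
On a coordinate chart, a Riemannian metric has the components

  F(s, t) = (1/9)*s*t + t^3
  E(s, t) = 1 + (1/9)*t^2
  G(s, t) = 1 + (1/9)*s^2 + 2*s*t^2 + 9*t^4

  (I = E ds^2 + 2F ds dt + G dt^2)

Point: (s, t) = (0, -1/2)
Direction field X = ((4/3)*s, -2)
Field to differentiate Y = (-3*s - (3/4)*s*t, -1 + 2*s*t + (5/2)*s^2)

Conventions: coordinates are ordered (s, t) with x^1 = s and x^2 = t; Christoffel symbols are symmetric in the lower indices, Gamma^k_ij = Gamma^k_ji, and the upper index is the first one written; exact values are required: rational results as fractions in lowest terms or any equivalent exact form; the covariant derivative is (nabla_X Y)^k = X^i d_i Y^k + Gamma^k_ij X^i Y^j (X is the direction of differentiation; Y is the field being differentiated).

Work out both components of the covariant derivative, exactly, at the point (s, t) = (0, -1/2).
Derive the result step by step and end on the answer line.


E = 37/36, F = -1/8, G = 25/16 at the point
E_s = 0, E_t = -1/9, F_s = -1/18, F_t = 3/4, G_s = 1/2, G_t = -9/2
EG - F^2 = 229/144;  g^inv = (144/229) * [[25/16, 1/8], [1/8, 37/36]]
first-kind symbols [ij,l] = (1/2)(d_i g_jl + d_j g_il - d_l g_ij): [ss,s] = E_s/2 = 0, [ss,t] = F_s - E_t/2 = 0, [st,s] = E_t/2 = -1/18, [st,t] = G_s/2 = 1/4, [tt,s] = F_t - G_s/2 = 1/2, [tt,t] = G_t/2 = -9/4
Gamma^s_ij = (G*[ij,s] - F*[ij,t])/(EG - F^2), Gamma^t_ij = (E*[ij,t] - F*[ij,s])/(EG - F^2)
Gamma_sss = 0, Gamma_sst = -8/229, Gamma_stt = 72/229, Gamma_tss = 0, Gamma_tst = 36/229, Gamma_ttt = -324/229
X = (0, -2), Y = (0, -1) at the point

Answer: (nabla_X Y)^s = 144/229, (nabla_X Y)^t = -648/229


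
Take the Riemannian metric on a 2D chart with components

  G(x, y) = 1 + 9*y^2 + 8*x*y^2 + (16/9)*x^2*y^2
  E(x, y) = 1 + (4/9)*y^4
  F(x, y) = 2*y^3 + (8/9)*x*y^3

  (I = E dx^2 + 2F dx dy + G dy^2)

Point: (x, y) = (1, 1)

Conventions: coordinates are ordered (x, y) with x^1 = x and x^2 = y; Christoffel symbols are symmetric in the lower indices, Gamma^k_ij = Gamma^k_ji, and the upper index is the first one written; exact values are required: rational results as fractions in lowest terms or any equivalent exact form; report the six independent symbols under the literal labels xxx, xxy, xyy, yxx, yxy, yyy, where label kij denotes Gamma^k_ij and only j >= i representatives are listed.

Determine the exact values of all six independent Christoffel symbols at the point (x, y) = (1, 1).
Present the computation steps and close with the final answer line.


E = 13/9, F = 26/9, G = 178/9 at the point
E_x = 0, E_y = 16/9, F_x = 8/9, F_y = 26/3, G_x = 104/9, G_y = 338/9
EG - F^2 = 182/9;  g^inv = (9/182) * [[178/9, -26/9], [-26/9, 13/9]]
first-kind symbols [ij,l] = (1/2)(d_i g_jl + d_j g_il - d_l g_ij): [xx,x] = E_x/2 = 0, [xx,y] = F_x - E_y/2 = 0, [xy,x] = E_y/2 = 8/9, [xy,y] = G_x/2 = 52/9, [yy,x] = F_y - G_x/2 = 26/9, [yy,y] = G_y/2 = 169/9
Gamma^x_ij = (G*[ij,x] - F*[ij,y])/(EG - F^2), Gamma^y_ij = (E*[ij,y] - F*[ij,x])/(EG - F^2)

Answer: Gamma_xxx = 0, Gamma_xxy = 4/91, Gamma_xyy = 1/7, Gamma_yxx = 0, Gamma_yxy = 2/7, Gamma_yyy = 13/14


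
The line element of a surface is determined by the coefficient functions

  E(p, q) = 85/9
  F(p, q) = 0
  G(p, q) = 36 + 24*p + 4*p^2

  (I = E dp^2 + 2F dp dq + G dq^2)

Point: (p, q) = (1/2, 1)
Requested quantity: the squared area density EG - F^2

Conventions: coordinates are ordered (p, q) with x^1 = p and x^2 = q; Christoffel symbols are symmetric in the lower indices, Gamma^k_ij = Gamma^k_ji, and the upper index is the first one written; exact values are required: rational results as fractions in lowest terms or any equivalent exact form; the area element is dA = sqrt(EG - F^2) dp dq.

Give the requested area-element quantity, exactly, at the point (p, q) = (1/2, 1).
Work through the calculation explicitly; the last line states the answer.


E = 85/9, F = 0, G = 49; EG - F^2 = 4165/9

Answer: EG - F^2 = 4165/9


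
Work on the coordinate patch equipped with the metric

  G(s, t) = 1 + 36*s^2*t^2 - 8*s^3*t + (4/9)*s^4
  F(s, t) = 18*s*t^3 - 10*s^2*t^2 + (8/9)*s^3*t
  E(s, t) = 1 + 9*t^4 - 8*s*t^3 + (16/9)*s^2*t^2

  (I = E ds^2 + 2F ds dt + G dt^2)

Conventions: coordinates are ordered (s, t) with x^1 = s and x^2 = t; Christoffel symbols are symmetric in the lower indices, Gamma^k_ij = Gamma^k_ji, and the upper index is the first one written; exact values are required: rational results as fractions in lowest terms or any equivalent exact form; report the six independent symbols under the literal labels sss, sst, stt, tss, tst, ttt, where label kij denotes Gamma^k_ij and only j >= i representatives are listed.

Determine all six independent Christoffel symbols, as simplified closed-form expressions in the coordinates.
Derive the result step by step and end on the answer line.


E = 1 + 9*t^4 - 8*s*t^3 + (16/9)*s^2*t^2; F = 18*s*t^3 - 10*s^2*t^2 + (8/9)*s^3*t; G = 1 + 36*s^2*t^2 - 8*s^3*t + (4/9)*s^4
Gamma^k_ij = (1/2) g^{kl} (d_i g_jl + d_j g_il - d_l g_ij), with g^inv = (1/(EG-F^2)) [[G, -F], [-F, E]]
first partials: E_s = -8*t^3 + (32/9)*s*t^2, E_t = 36*t^3 - 24*s*t^2 + (32/9)*s^2*t, F_s = 18*t^3 - 20*s*t^2 + (8/3)*s^2*t, F_t = 54*s*t^2 - 20*s^2*t + (8/9)*s^3, G_s = 72*s*t^2 - 24*s^2*t + (16/9)*s^3, G_t = 72*s^2*t - 8*s^3
D = EG - F^2 = 1 + 9*t^4 - 8*s*t^3 + (340/9)*s^2*t^2 - 8*s^3*t + (4/9)*s^4
expanded: Gamma^s_ss = (G E_s - 2F F_s + F E_t)/(2D), Gamma^s_st = (G E_t - F G_s)/(2D), Gamma^s_tt = (2G F_t - G G_s - F G_t)/(2D), Gamma^t_ss = (2E F_s - E E_t - F E_s)/(2D), Gamma^t_st = (E G_s - F E_t)/(2D), Gamma^t_tt = (E G_t - 2F F_t + F G_s)/(2D); substitute and cancel common factors

Answer: Gamma_sss = (16*s*t^2 - 36*t^3)/(4*s^4 - 72*s^3*t + 340*s^2*t^2 - 72*s*t^3 + 81*t^4 + 9), Gamma_sst = (16*s^2*t - 108*s*t^2 + 162*t^3)/(4*s^4 - 72*s^3*t + 340*s^2*t^2 - 72*s*t^3 + 81*t^4 + 9), Gamma_stt = (-72*s^2*t + 162*s*t^2)/(4*s^4 - 72*s^3*t + 340*s^2*t^2 - 72*s*t^3 + 81*t^4 + 9), Gamma_tss = (8*s^2*t - 72*s*t^2)/(4*s^4 - 72*s^3*t + 340*s^2*t^2 - 72*s*t^3 + 81*t^4 + 9), Gamma_tst = (8*s^3 - 108*s^2*t + 324*s*t^2)/(4*s^4 - 72*s^3*t + 340*s^2*t^2 - 72*s*t^3 + 81*t^4 + 9), Gamma_ttt = (-36*s^3 + 324*s^2*t)/(4*s^4 - 72*s^3*t + 340*s^2*t^2 - 72*s*t^3 + 81*t^4 + 9)
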